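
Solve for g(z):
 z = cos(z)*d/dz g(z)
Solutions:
 g(z) = C1 + Integral(z/cos(z), z)


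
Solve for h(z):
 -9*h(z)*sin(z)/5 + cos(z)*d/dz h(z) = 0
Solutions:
 h(z) = C1/cos(z)^(9/5)


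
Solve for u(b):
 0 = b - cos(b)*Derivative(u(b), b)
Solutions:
 u(b) = C1 + Integral(b/cos(b), b)


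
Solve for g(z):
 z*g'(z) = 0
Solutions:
 g(z) = C1


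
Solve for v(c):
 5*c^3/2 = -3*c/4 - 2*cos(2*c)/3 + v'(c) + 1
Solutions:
 v(c) = C1 + 5*c^4/8 + 3*c^2/8 - c + sin(2*c)/3


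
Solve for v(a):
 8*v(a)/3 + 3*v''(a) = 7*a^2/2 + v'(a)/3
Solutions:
 v(a) = 21*a^2/16 + 21*a/64 + (C1*sin(sqrt(287)*a/18) + C2*cos(sqrt(287)*a/18))*exp(a/18) - 1491/512


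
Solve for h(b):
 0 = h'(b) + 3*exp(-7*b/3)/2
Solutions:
 h(b) = C1 + 9*exp(-7*b/3)/14


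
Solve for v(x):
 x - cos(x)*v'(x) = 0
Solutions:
 v(x) = C1 + Integral(x/cos(x), x)


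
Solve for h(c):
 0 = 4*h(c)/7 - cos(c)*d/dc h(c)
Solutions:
 h(c) = C1*(sin(c) + 1)^(2/7)/(sin(c) - 1)^(2/7)


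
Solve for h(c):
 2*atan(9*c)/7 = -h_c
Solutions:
 h(c) = C1 - 2*c*atan(9*c)/7 + log(81*c^2 + 1)/63


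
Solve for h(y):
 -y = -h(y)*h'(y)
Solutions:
 h(y) = -sqrt(C1 + y^2)
 h(y) = sqrt(C1 + y^2)


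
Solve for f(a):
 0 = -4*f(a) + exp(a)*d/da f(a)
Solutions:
 f(a) = C1*exp(-4*exp(-a))


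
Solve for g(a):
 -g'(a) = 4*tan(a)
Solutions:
 g(a) = C1 + 4*log(cos(a))


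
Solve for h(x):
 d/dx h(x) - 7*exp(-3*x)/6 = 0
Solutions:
 h(x) = C1 - 7*exp(-3*x)/18


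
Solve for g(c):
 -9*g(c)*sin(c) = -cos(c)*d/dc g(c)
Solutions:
 g(c) = C1/cos(c)^9


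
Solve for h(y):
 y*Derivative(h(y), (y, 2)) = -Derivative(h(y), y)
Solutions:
 h(y) = C1 + C2*log(y)


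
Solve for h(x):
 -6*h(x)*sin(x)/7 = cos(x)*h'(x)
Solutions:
 h(x) = C1*cos(x)^(6/7)


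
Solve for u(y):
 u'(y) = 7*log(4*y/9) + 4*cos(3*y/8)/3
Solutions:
 u(y) = C1 + 7*y*log(y) - 14*y*log(3) - 7*y + 14*y*log(2) + 32*sin(3*y/8)/9


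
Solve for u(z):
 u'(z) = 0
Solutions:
 u(z) = C1


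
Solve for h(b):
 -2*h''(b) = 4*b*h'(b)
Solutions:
 h(b) = C1 + C2*erf(b)


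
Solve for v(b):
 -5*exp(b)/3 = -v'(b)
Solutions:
 v(b) = C1 + 5*exp(b)/3


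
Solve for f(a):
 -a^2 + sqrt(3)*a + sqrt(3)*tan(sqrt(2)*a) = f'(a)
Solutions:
 f(a) = C1 - a^3/3 + sqrt(3)*a^2/2 - sqrt(6)*log(cos(sqrt(2)*a))/2


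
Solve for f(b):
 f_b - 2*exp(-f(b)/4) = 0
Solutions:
 f(b) = 4*log(C1 + b/2)


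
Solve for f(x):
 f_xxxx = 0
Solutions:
 f(x) = C1 + C2*x + C3*x^2 + C4*x^3


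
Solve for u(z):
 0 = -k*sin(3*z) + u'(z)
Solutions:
 u(z) = C1 - k*cos(3*z)/3


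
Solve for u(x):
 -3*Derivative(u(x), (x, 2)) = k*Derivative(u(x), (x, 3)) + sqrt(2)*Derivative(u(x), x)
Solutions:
 u(x) = C1 + C2*exp(x*(sqrt(-4*sqrt(2)*k + 9) - 3)/(2*k)) + C3*exp(-x*(sqrt(-4*sqrt(2)*k + 9) + 3)/(2*k))


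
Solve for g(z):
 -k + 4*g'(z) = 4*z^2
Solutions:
 g(z) = C1 + k*z/4 + z^3/3


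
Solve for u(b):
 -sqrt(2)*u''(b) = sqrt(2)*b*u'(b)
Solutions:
 u(b) = C1 + C2*erf(sqrt(2)*b/2)


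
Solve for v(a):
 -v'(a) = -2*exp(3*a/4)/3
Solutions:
 v(a) = C1 + 8*exp(3*a/4)/9


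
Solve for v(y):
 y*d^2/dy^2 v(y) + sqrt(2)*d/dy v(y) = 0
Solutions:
 v(y) = C1 + C2*y^(1 - sqrt(2))


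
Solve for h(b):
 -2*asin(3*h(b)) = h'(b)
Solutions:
 Integral(1/asin(3*_y), (_y, h(b))) = C1 - 2*b


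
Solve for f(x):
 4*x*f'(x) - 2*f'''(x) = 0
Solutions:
 f(x) = C1 + Integral(C2*airyai(2^(1/3)*x) + C3*airybi(2^(1/3)*x), x)


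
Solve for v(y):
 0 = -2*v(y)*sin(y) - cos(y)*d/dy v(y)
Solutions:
 v(y) = C1*cos(y)^2


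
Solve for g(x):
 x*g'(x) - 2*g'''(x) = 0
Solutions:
 g(x) = C1 + Integral(C2*airyai(2^(2/3)*x/2) + C3*airybi(2^(2/3)*x/2), x)


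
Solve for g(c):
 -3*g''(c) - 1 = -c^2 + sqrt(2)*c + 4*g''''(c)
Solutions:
 g(c) = C1 + C2*c + C3*sin(sqrt(3)*c/2) + C4*cos(sqrt(3)*c/2) + c^4/36 - sqrt(2)*c^3/18 - 11*c^2/18


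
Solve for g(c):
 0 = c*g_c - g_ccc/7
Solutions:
 g(c) = C1 + Integral(C2*airyai(7^(1/3)*c) + C3*airybi(7^(1/3)*c), c)


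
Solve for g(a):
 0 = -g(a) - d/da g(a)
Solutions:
 g(a) = C1*exp(-a)


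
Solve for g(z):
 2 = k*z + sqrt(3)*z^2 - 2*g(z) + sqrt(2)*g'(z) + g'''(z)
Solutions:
 g(z) = C1*exp(z*(-3*(1 + sqrt(2*sqrt(2)/27 + 1))^(1/3) + sqrt(2)/(1 + sqrt(2*sqrt(2)/27 + 1))^(1/3))/6)*sin(z*(sqrt(6)/(1 + sqrt(2*sqrt(2)/27 + 1))^(1/3) + 3*sqrt(3)*(1 + sqrt(2*sqrt(2)/27 + 1))^(1/3))/6) + C2*exp(z*(-3*(1 + sqrt(2*sqrt(2)/27 + 1))^(1/3) + sqrt(2)/(1 + sqrt(2*sqrt(2)/27 + 1))^(1/3))/6)*cos(z*(sqrt(6)/(1 + sqrt(2*sqrt(2)/27 + 1))^(1/3) + 3*sqrt(3)*(1 + sqrt(2*sqrt(2)/27 + 1))^(1/3))/6) + C3*exp(z*(-sqrt(2)/(3*(1 + sqrt(2*sqrt(2)/27 + 1))^(1/3)) + (1 + sqrt(2*sqrt(2)/27 + 1))^(1/3))) + k*z/2 + sqrt(2)*k/4 + sqrt(3)*z^2/2 + sqrt(6)*z/2 - 1 + sqrt(3)/2


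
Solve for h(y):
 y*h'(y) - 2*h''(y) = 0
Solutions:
 h(y) = C1 + C2*erfi(y/2)


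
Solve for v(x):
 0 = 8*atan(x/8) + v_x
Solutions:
 v(x) = C1 - 8*x*atan(x/8) + 32*log(x^2 + 64)


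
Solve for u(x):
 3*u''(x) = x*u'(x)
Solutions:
 u(x) = C1 + C2*erfi(sqrt(6)*x/6)


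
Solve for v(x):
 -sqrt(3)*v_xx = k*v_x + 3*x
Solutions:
 v(x) = C1 + C2*exp(-sqrt(3)*k*x/3) - 3*x^2/(2*k) + 3*sqrt(3)*x/k^2


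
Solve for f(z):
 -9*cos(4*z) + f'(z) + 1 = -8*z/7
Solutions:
 f(z) = C1 - 4*z^2/7 - z + 9*sin(4*z)/4


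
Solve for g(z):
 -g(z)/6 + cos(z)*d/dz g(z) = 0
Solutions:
 g(z) = C1*(sin(z) + 1)^(1/12)/(sin(z) - 1)^(1/12)


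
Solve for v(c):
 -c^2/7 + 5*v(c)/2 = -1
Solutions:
 v(c) = 2*c^2/35 - 2/5


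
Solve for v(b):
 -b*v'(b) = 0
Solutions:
 v(b) = C1


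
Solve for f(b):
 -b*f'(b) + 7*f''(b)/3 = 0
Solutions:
 f(b) = C1 + C2*erfi(sqrt(42)*b/14)


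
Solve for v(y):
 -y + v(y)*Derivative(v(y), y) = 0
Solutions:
 v(y) = -sqrt(C1 + y^2)
 v(y) = sqrt(C1 + y^2)


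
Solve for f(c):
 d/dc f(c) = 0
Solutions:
 f(c) = C1


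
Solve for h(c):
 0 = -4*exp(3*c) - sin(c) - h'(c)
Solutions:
 h(c) = C1 - 4*exp(3*c)/3 + cos(c)


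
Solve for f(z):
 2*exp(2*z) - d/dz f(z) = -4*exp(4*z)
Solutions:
 f(z) = C1 + exp(4*z) + exp(2*z)


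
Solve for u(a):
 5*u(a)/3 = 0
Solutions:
 u(a) = 0


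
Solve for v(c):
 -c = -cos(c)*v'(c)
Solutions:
 v(c) = C1 + Integral(c/cos(c), c)


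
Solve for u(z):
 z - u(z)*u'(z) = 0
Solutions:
 u(z) = -sqrt(C1 + z^2)
 u(z) = sqrt(C1 + z^2)


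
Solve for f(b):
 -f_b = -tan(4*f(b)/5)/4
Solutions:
 f(b) = -5*asin(C1*exp(b/5))/4 + 5*pi/4
 f(b) = 5*asin(C1*exp(b/5))/4


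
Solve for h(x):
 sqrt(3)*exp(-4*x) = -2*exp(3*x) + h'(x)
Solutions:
 h(x) = C1 + 2*exp(3*x)/3 - sqrt(3)*exp(-4*x)/4


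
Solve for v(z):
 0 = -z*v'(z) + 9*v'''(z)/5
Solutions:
 v(z) = C1 + Integral(C2*airyai(15^(1/3)*z/3) + C3*airybi(15^(1/3)*z/3), z)


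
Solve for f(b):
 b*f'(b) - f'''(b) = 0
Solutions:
 f(b) = C1 + Integral(C2*airyai(b) + C3*airybi(b), b)


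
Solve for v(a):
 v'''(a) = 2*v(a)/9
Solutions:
 v(a) = C3*exp(6^(1/3)*a/3) + (C1*sin(2^(1/3)*3^(5/6)*a/6) + C2*cos(2^(1/3)*3^(5/6)*a/6))*exp(-6^(1/3)*a/6)


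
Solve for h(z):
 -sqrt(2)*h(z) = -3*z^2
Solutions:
 h(z) = 3*sqrt(2)*z^2/2


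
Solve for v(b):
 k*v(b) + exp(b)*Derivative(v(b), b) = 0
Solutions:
 v(b) = C1*exp(k*exp(-b))


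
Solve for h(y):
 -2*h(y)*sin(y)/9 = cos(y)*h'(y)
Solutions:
 h(y) = C1*cos(y)^(2/9)


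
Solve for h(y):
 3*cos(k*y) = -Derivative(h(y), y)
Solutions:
 h(y) = C1 - 3*sin(k*y)/k


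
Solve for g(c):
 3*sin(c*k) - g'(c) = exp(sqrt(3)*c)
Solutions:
 g(c) = C1 - sqrt(3)*exp(sqrt(3)*c)/3 - 3*cos(c*k)/k


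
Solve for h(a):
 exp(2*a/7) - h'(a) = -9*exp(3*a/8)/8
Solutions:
 h(a) = C1 + 3*exp(3*a/8) + 7*exp(2*a/7)/2


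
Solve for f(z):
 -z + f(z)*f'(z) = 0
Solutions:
 f(z) = -sqrt(C1 + z^2)
 f(z) = sqrt(C1 + z^2)


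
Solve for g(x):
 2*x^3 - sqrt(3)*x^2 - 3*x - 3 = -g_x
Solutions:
 g(x) = C1 - x^4/2 + sqrt(3)*x^3/3 + 3*x^2/2 + 3*x


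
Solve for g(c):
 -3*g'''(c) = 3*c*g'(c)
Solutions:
 g(c) = C1 + Integral(C2*airyai(-c) + C3*airybi(-c), c)


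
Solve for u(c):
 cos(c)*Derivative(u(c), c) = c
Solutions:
 u(c) = C1 + Integral(c/cos(c), c)


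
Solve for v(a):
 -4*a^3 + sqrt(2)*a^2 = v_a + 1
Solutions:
 v(a) = C1 - a^4 + sqrt(2)*a^3/3 - a


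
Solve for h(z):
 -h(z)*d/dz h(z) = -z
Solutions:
 h(z) = -sqrt(C1 + z^2)
 h(z) = sqrt(C1 + z^2)


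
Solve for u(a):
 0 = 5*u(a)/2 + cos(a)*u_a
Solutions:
 u(a) = C1*(sin(a) - 1)^(5/4)/(sin(a) + 1)^(5/4)


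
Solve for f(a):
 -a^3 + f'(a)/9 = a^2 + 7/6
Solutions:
 f(a) = C1 + 9*a^4/4 + 3*a^3 + 21*a/2


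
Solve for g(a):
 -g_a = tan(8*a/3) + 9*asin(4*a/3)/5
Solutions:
 g(a) = C1 - 9*a*asin(4*a/3)/5 - 9*sqrt(9 - 16*a^2)/20 + 3*log(cos(8*a/3))/8


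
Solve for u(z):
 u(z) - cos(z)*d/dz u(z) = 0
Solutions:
 u(z) = C1*sqrt(sin(z) + 1)/sqrt(sin(z) - 1)


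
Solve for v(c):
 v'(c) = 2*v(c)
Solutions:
 v(c) = C1*exp(2*c)


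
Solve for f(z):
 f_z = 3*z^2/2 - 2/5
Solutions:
 f(z) = C1 + z^3/2 - 2*z/5


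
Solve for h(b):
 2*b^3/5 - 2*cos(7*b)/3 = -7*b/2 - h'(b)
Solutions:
 h(b) = C1 - b^4/10 - 7*b^2/4 + 2*sin(7*b)/21


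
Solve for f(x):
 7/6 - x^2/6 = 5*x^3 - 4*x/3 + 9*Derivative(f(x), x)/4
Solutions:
 f(x) = C1 - 5*x^4/9 - 2*x^3/81 + 8*x^2/27 + 14*x/27


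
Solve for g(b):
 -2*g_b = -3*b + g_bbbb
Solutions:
 g(b) = C1 + C4*exp(-2^(1/3)*b) + 3*b^2/4 + (C2*sin(2^(1/3)*sqrt(3)*b/2) + C3*cos(2^(1/3)*sqrt(3)*b/2))*exp(2^(1/3)*b/2)


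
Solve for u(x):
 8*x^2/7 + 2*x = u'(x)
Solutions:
 u(x) = C1 + 8*x^3/21 + x^2


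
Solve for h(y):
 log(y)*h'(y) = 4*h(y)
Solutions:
 h(y) = C1*exp(4*li(y))


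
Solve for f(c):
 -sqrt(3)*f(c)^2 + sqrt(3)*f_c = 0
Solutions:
 f(c) = -1/(C1 + c)


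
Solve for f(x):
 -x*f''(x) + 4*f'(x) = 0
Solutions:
 f(x) = C1 + C2*x^5


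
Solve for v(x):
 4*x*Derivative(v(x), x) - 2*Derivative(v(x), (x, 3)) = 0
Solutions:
 v(x) = C1 + Integral(C2*airyai(2^(1/3)*x) + C3*airybi(2^(1/3)*x), x)


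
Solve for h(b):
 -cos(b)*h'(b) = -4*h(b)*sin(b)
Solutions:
 h(b) = C1/cos(b)^4


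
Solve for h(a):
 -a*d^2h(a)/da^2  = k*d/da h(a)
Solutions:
 h(a) = C1 + a^(1 - re(k))*(C2*sin(log(a)*Abs(im(k))) + C3*cos(log(a)*im(k)))


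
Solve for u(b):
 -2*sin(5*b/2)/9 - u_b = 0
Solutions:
 u(b) = C1 + 4*cos(5*b/2)/45


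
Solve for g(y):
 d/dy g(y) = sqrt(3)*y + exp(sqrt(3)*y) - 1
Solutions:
 g(y) = C1 + sqrt(3)*y^2/2 - y + sqrt(3)*exp(sqrt(3)*y)/3


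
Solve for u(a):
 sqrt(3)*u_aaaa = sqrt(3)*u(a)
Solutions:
 u(a) = C1*exp(-a) + C2*exp(a) + C3*sin(a) + C4*cos(a)


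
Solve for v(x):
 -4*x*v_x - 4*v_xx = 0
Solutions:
 v(x) = C1 + C2*erf(sqrt(2)*x/2)


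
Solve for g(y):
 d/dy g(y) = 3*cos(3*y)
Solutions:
 g(y) = C1 + sin(3*y)


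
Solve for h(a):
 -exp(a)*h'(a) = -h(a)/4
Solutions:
 h(a) = C1*exp(-exp(-a)/4)


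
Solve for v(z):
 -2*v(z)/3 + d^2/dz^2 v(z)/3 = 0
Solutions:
 v(z) = C1*exp(-sqrt(2)*z) + C2*exp(sqrt(2)*z)


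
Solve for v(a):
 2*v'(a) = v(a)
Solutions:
 v(a) = C1*exp(a/2)


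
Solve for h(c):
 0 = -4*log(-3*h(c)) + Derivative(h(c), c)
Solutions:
 -Integral(1/(log(-_y) + log(3)), (_y, h(c)))/4 = C1 - c


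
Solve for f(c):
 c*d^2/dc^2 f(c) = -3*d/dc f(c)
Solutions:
 f(c) = C1 + C2/c^2


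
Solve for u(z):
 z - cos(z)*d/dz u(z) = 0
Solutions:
 u(z) = C1 + Integral(z/cos(z), z)


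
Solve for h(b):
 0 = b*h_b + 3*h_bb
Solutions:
 h(b) = C1 + C2*erf(sqrt(6)*b/6)


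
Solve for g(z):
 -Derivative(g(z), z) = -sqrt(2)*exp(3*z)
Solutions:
 g(z) = C1 + sqrt(2)*exp(3*z)/3


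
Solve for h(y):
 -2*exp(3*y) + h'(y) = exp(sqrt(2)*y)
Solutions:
 h(y) = C1 + 2*exp(3*y)/3 + sqrt(2)*exp(sqrt(2)*y)/2


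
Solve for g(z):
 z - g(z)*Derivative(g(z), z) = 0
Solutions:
 g(z) = -sqrt(C1 + z^2)
 g(z) = sqrt(C1 + z^2)


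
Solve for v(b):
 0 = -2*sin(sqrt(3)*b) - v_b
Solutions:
 v(b) = C1 + 2*sqrt(3)*cos(sqrt(3)*b)/3


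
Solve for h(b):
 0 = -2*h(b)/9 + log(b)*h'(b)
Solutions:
 h(b) = C1*exp(2*li(b)/9)


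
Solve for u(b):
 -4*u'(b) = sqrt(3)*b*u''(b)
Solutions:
 u(b) = C1 + C2*b^(1 - 4*sqrt(3)/3)


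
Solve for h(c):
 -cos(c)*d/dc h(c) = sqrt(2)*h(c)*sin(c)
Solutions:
 h(c) = C1*cos(c)^(sqrt(2))


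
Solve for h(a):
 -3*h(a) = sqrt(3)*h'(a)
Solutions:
 h(a) = C1*exp(-sqrt(3)*a)


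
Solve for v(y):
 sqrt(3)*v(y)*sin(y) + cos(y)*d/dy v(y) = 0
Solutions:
 v(y) = C1*cos(y)^(sqrt(3))


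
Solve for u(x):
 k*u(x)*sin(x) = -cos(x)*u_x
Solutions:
 u(x) = C1*exp(k*log(cos(x)))


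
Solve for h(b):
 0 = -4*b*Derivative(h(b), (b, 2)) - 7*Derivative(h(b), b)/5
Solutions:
 h(b) = C1 + C2*b^(13/20)


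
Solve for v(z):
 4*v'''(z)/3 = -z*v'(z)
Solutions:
 v(z) = C1 + Integral(C2*airyai(-6^(1/3)*z/2) + C3*airybi(-6^(1/3)*z/2), z)


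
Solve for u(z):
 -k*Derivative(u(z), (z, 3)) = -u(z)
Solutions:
 u(z) = C1*exp(z*(1/k)^(1/3)) + C2*exp(z*(-1 + sqrt(3)*I)*(1/k)^(1/3)/2) + C3*exp(-z*(1 + sqrt(3)*I)*(1/k)^(1/3)/2)


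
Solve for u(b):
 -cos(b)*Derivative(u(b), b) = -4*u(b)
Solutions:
 u(b) = C1*(sin(b)^2 + 2*sin(b) + 1)/(sin(b)^2 - 2*sin(b) + 1)


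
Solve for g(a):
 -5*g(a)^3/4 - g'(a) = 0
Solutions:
 g(a) = -sqrt(2)*sqrt(-1/(C1 - 5*a))
 g(a) = sqrt(2)*sqrt(-1/(C1 - 5*a))


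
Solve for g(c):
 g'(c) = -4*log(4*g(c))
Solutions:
 Integral(1/(log(_y) + 2*log(2)), (_y, g(c)))/4 = C1 - c


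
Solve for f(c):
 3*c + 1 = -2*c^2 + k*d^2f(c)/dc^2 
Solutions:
 f(c) = C1 + C2*c + c^4/(6*k) + c^3/(2*k) + c^2/(2*k)


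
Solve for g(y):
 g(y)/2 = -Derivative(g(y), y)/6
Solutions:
 g(y) = C1*exp(-3*y)


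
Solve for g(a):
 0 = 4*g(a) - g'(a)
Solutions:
 g(a) = C1*exp(4*a)


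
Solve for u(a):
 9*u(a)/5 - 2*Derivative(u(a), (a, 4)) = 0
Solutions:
 u(a) = C1*exp(-10^(3/4)*sqrt(3)*a/10) + C2*exp(10^(3/4)*sqrt(3)*a/10) + C3*sin(10^(3/4)*sqrt(3)*a/10) + C4*cos(10^(3/4)*sqrt(3)*a/10)


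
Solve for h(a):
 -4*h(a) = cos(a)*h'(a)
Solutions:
 h(a) = C1*(sin(a)^2 - 2*sin(a) + 1)/(sin(a)^2 + 2*sin(a) + 1)


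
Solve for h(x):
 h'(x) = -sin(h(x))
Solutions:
 h(x) = -acos((-C1 - exp(2*x))/(C1 - exp(2*x))) + 2*pi
 h(x) = acos((-C1 - exp(2*x))/(C1 - exp(2*x)))


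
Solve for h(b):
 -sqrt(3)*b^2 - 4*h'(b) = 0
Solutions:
 h(b) = C1 - sqrt(3)*b^3/12


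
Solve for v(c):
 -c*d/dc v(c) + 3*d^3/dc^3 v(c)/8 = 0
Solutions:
 v(c) = C1 + Integral(C2*airyai(2*3^(2/3)*c/3) + C3*airybi(2*3^(2/3)*c/3), c)


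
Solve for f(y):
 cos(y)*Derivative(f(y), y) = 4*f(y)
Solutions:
 f(y) = C1*(sin(y)^2 + 2*sin(y) + 1)/(sin(y)^2 - 2*sin(y) + 1)


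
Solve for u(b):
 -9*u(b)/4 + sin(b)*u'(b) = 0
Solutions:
 u(b) = C1*(cos(b) - 1)^(9/8)/(cos(b) + 1)^(9/8)


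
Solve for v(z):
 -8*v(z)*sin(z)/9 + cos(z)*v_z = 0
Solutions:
 v(z) = C1/cos(z)^(8/9)


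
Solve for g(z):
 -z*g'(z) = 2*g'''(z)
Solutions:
 g(z) = C1 + Integral(C2*airyai(-2^(2/3)*z/2) + C3*airybi(-2^(2/3)*z/2), z)


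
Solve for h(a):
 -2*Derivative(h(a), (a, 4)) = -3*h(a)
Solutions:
 h(a) = C1*exp(-2^(3/4)*3^(1/4)*a/2) + C2*exp(2^(3/4)*3^(1/4)*a/2) + C3*sin(2^(3/4)*3^(1/4)*a/2) + C4*cos(2^(3/4)*3^(1/4)*a/2)


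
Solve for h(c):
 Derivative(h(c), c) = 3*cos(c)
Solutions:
 h(c) = C1 + 3*sin(c)


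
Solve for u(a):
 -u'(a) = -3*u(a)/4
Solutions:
 u(a) = C1*exp(3*a/4)


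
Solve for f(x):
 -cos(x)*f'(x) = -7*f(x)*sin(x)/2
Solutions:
 f(x) = C1/cos(x)^(7/2)


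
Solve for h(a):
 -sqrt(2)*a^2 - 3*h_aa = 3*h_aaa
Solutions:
 h(a) = C1 + C2*a + C3*exp(-a) - sqrt(2)*a^4/36 + sqrt(2)*a^3/9 - sqrt(2)*a^2/3


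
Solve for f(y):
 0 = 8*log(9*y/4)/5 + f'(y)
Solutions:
 f(y) = C1 - 8*y*log(y)/5 - 16*y*log(3)/5 + 8*y/5 + 16*y*log(2)/5


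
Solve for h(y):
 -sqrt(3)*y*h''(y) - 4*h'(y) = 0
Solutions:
 h(y) = C1 + C2*y^(1 - 4*sqrt(3)/3)


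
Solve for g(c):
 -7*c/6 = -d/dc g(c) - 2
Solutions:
 g(c) = C1 + 7*c^2/12 - 2*c


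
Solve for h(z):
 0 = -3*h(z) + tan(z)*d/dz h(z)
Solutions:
 h(z) = C1*sin(z)^3


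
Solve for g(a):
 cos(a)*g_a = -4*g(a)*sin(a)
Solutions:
 g(a) = C1*cos(a)^4


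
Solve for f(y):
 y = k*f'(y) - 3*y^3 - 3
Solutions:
 f(y) = C1 + 3*y^4/(4*k) + y^2/(2*k) + 3*y/k


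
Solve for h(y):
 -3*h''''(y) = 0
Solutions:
 h(y) = C1 + C2*y + C3*y^2 + C4*y^3


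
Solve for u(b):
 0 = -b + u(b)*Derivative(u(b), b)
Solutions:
 u(b) = -sqrt(C1 + b^2)
 u(b) = sqrt(C1 + b^2)


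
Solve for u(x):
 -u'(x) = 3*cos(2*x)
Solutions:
 u(x) = C1 - 3*sin(2*x)/2


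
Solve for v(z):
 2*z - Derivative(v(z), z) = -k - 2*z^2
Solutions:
 v(z) = C1 + k*z + 2*z^3/3 + z^2


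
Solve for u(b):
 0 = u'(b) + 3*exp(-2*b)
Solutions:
 u(b) = C1 + 3*exp(-2*b)/2


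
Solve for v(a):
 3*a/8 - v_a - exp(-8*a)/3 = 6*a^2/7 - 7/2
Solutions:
 v(a) = C1 - 2*a^3/7 + 3*a^2/16 + 7*a/2 + exp(-8*a)/24


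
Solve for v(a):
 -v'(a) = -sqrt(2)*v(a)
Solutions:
 v(a) = C1*exp(sqrt(2)*a)


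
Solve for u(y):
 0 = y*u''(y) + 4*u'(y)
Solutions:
 u(y) = C1 + C2/y^3


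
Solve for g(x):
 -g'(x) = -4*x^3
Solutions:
 g(x) = C1 + x^4


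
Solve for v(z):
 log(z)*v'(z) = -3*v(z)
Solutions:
 v(z) = C1*exp(-3*li(z))


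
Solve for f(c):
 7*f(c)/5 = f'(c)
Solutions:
 f(c) = C1*exp(7*c/5)


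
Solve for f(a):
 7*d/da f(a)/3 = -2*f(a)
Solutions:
 f(a) = C1*exp(-6*a/7)


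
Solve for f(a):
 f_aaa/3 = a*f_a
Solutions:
 f(a) = C1 + Integral(C2*airyai(3^(1/3)*a) + C3*airybi(3^(1/3)*a), a)


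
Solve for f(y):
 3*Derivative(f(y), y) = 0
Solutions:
 f(y) = C1


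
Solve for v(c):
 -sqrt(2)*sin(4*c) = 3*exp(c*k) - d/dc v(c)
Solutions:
 v(c) = C1 - sqrt(2)*cos(4*c)/4 + 3*exp(c*k)/k


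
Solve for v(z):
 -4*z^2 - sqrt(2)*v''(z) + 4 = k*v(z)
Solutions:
 v(z) = C1*exp(-2^(3/4)*z*sqrt(-k)/2) + C2*exp(2^(3/4)*z*sqrt(-k)/2) - 4*z^2/k + 4/k + 8*sqrt(2)/k^2


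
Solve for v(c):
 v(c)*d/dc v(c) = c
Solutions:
 v(c) = -sqrt(C1 + c^2)
 v(c) = sqrt(C1 + c^2)


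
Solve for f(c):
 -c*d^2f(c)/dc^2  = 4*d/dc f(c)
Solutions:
 f(c) = C1 + C2/c^3


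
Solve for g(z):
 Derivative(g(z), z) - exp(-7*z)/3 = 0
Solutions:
 g(z) = C1 - exp(-7*z)/21


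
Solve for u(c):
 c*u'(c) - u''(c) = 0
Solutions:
 u(c) = C1 + C2*erfi(sqrt(2)*c/2)


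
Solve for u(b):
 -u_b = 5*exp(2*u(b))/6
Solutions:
 u(b) = log(-1/(C1 - 5*b))/2 + log(3)/2
 u(b) = log(-sqrt(1/(C1 + 5*b))) + log(3)/2


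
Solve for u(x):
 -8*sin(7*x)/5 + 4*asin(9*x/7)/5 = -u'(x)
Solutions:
 u(x) = C1 - 4*x*asin(9*x/7)/5 - 4*sqrt(49 - 81*x^2)/45 - 8*cos(7*x)/35


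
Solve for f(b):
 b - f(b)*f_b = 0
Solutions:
 f(b) = -sqrt(C1 + b^2)
 f(b) = sqrt(C1 + b^2)


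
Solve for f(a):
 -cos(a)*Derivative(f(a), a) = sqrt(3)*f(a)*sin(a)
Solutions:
 f(a) = C1*cos(a)^(sqrt(3))


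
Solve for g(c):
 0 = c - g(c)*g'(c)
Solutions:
 g(c) = -sqrt(C1 + c^2)
 g(c) = sqrt(C1 + c^2)


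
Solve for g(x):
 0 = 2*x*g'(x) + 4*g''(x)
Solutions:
 g(x) = C1 + C2*erf(x/2)


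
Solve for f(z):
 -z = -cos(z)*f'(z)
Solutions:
 f(z) = C1 + Integral(z/cos(z), z)


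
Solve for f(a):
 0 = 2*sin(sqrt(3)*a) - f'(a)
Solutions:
 f(a) = C1 - 2*sqrt(3)*cos(sqrt(3)*a)/3


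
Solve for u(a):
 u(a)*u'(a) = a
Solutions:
 u(a) = -sqrt(C1 + a^2)
 u(a) = sqrt(C1 + a^2)


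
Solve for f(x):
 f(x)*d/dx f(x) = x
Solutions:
 f(x) = -sqrt(C1 + x^2)
 f(x) = sqrt(C1 + x^2)


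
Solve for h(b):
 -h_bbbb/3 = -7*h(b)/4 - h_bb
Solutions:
 h(b) = C1*exp(-sqrt(2)*b*sqrt(3 + sqrt(30))/2) + C2*exp(sqrt(2)*b*sqrt(3 + sqrt(30))/2) + C3*sin(sqrt(2)*b*sqrt(-3 + sqrt(30))/2) + C4*cos(sqrt(2)*b*sqrt(-3 + sqrt(30))/2)


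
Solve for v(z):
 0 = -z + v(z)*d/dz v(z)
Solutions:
 v(z) = -sqrt(C1 + z^2)
 v(z) = sqrt(C1 + z^2)


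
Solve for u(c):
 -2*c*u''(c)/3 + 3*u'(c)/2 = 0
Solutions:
 u(c) = C1 + C2*c^(13/4)


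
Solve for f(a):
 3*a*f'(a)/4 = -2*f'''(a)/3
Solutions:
 f(a) = C1 + Integral(C2*airyai(-3^(2/3)*a/2) + C3*airybi(-3^(2/3)*a/2), a)


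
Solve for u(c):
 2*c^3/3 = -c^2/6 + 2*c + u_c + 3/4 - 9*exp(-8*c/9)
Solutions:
 u(c) = C1 + c^4/6 + c^3/18 - c^2 - 3*c/4 - 81*exp(-8*c/9)/8


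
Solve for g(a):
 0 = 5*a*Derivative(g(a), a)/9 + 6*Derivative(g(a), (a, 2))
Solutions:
 g(a) = C1 + C2*erf(sqrt(15)*a/18)


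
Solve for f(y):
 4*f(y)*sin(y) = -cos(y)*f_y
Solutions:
 f(y) = C1*cos(y)^4


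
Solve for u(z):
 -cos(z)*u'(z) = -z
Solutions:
 u(z) = C1 + Integral(z/cos(z), z)


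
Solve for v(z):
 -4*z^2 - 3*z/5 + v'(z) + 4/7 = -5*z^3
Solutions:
 v(z) = C1 - 5*z^4/4 + 4*z^3/3 + 3*z^2/10 - 4*z/7


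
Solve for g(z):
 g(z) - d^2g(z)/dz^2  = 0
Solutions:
 g(z) = C1*exp(-z) + C2*exp(z)


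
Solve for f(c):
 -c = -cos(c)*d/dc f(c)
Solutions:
 f(c) = C1 + Integral(c/cos(c), c)


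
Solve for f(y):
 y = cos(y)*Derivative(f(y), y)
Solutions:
 f(y) = C1 + Integral(y/cos(y), y)


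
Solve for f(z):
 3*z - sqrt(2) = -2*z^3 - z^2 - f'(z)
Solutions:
 f(z) = C1 - z^4/2 - z^3/3 - 3*z^2/2 + sqrt(2)*z


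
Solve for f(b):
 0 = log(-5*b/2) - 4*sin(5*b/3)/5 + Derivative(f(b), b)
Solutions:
 f(b) = C1 - b*log(-b) - b*log(5) + b*log(2) + b - 12*cos(5*b/3)/25


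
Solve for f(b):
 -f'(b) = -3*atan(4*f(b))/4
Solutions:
 Integral(1/atan(4*_y), (_y, f(b))) = C1 + 3*b/4


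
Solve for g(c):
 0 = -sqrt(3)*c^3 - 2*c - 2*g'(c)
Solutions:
 g(c) = C1 - sqrt(3)*c^4/8 - c^2/2


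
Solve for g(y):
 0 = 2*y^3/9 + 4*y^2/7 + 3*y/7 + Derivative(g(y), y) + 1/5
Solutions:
 g(y) = C1 - y^4/18 - 4*y^3/21 - 3*y^2/14 - y/5


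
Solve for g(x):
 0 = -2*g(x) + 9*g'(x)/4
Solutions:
 g(x) = C1*exp(8*x/9)


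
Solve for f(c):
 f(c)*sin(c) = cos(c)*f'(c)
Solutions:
 f(c) = C1/cos(c)


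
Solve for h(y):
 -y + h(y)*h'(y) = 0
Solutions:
 h(y) = -sqrt(C1 + y^2)
 h(y) = sqrt(C1 + y^2)


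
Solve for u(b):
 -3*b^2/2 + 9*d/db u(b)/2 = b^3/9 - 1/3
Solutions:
 u(b) = C1 + b^4/162 + b^3/9 - 2*b/27


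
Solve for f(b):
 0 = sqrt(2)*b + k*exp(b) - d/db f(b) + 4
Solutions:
 f(b) = C1 + sqrt(2)*b^2/2 + 4*b + k*exp(b)


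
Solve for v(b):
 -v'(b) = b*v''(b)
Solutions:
 v(b) = C1 + C2*log(b)


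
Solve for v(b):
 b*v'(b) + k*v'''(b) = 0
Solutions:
 v(b) = C1 + Integral(C2*airyai(b*(-1/k)^(1/3)) + C3*airybi(b*(-1/k)^(1/3)), b)


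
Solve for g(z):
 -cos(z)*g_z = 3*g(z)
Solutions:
 g(z) = C1*(sin(z) - 1)^(3/2)/(sin(z) + 1)^(3/2)


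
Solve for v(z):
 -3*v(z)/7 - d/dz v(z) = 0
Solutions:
 v(z) = C1*exp(-3*z/7)


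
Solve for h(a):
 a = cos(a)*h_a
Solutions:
 h(a) = C1 + Integral(a/cos(a), a)


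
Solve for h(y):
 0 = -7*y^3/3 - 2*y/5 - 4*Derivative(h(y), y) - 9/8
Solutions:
 h(y) = C1 - 7*y^4/48 - y^2/20 - 9*y/32


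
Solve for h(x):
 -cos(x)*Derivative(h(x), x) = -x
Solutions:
 h(x) = C1 + Integral(x/cos(x), x)


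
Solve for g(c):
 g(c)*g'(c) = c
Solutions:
 g(c) = -sqrt(C1 + c^2)
 g(c) = sqrt(C1 + c^2)


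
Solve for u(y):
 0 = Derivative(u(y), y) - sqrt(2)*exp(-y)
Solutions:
 u(y) = C1 - sqrt(2)*exp(-y)


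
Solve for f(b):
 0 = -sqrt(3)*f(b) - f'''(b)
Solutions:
 f(b) = C3*exp(-3^(1/6)*b) + (C1*sin(3^(2/3)*b/2) + C2*cos(3^(2/3)*b/2))*exp(3^(1/6)*b/2)


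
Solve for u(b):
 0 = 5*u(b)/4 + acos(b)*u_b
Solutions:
 u(b) = C1*exp(-5*Integral(1/acos(b), b)/4)


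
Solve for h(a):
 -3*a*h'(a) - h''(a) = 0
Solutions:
 h(a) = C1 + C2*erf(sqrt(6)*a/2)


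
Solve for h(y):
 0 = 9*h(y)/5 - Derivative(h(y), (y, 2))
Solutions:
 h(y) = C1*exp(-3*sqrt(5)*y/5) + C2*exp(3*sqrt(5)*y/5)


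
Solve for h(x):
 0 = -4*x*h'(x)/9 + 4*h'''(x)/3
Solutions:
 h(x) = C1 + Integral(C2*airyai(3^(2/3)*x/3) + C3*airybi(3^(2/3)*x/3), x)


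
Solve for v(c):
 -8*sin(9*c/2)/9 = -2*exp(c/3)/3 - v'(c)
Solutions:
 v(c) = C1 - 2*exp(c/3) - 16*cos(9*c/2)/81


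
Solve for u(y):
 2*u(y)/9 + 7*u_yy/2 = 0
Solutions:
 u(y) = C1*sin(2*sqrt(7)*y/21) + C2*cos(2*sqrt(7)*y/21)


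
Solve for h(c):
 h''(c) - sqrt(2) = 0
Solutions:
 h(c) = C1 + C2*c + sqrt(2)*c^2/2


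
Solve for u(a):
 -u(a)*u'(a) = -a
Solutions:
 u(a) = -sqrt(C1 + a^2)
 u(a) = sqrt(C1 + a^2)


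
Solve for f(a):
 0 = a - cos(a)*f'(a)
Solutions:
 f(a) = C1 + Integral(a/cos(a), a)


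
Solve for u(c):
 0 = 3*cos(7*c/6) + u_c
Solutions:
 u(c) = C1 - 18*sin(7*c/6)/7


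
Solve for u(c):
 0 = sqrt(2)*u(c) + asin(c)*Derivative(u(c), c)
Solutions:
 u(c) = C1*exp(-sqrt(2)*Integral(1/asin(c), c))


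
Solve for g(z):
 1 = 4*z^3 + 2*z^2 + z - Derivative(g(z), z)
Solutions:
 g(z) = C1 + z^4 + 2*z^3/3 + z^2/2 - z


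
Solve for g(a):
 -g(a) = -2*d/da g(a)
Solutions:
 g(a) = C1*exp(a/2)


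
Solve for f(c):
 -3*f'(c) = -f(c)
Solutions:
 f(c) = C1*exp(c/3)


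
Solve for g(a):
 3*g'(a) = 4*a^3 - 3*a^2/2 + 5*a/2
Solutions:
 g(a) = C1 + a^4/3 - a^3/6 + 5*a^2/12


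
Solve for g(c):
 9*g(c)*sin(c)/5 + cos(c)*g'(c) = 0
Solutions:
 g(c) = C1*cos(c)^(9/5)


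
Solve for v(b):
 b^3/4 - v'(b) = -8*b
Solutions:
 v(b) = C1 + b^4/16 + 4*b^2


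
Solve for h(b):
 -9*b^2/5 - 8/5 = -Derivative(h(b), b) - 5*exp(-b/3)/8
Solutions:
 h(b) = C1 + 3*b^3/5 + 8*b/5 + 15*exp(-b/3)/8


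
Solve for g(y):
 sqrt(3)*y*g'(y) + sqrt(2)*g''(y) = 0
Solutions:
 g(y) = C1 + C2*erf(6^(1/4)*y/2)


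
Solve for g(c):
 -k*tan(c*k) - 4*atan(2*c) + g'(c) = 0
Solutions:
 g(c) = C1 + 4*c*atan(2*c) + k*Piecewise((-log(cos(c*k))/k, Ne(k, 0)), (0, True)) - log(4*c^2 + 1)


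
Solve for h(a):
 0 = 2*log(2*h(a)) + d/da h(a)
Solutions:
 Integral(1/(log(_y) + log(2)), (_y, h(a)))/2 = C1 - a


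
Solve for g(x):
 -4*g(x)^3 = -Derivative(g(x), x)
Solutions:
 g(x) = -sqrt(2)*sqrt(-1/(C1 + 4*x))/2
 g(x) = sqrt(2)*sqrt(-1/(C1 + 4*x))/2


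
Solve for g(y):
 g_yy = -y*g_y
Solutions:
 g(y) = C1 + C2*erf(sqrt(2)*y/2)


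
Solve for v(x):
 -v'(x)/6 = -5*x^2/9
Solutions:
 v(x) = C1 + 10*x^3/9


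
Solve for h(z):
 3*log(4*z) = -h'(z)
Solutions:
 h(z) = C1 - 3*z*log(z) - z*log(64) + 3*z


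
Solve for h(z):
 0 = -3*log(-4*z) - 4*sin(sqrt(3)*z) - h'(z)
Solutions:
 h(z) = C1 - 3*z*log(-z) - 6*z*log(2) + 3*z + 4*sqrt(3)*cos(sqrt(3)*z)/3


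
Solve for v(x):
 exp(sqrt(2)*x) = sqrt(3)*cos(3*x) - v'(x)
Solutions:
 v(x) = C1 - sqrt(2)*exp(sqrt(2)*x)/2 + sqrt(3)*sin(3*x)/3


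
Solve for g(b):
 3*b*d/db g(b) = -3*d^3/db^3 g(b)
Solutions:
 g(b) = C1 + Integral(C2*airyai(-b) + C3*airybi(-b), b)


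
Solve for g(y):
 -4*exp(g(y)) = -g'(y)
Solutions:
 g(y) = log(-1/(C1 + 4*y))


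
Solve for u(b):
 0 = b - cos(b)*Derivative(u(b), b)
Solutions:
 u(b) = C1 + Integral(b/cos(b), b)


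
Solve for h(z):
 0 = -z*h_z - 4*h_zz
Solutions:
 h(z) = C1 + C2*erf(sqrt(2)*z/4)


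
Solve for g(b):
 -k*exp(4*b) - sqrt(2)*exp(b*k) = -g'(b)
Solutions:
 g(b) = C1 + k*exp(4*b)/4 + sqrt(2)*exp(b*k)/k


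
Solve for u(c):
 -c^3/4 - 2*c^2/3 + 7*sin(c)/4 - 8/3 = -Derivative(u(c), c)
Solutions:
 u(c) = C1 + c^4/16 + 2*c^3/9 + 8*c/3 + 7*cos(c)/4


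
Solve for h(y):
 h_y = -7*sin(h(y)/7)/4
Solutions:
 7*y/4 + 7*log(cos(h(y)/7) - 1)/2 - 7*log(cos(h(y)/7) + 1)/2 = C1


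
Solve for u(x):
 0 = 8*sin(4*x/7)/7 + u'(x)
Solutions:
 u(x) = C1 + 2*cos(4*x/7)


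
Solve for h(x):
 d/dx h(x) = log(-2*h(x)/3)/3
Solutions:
 -3*Integral(1/(log(-_y) - log(3) + log(2)), (_y, h(x))) = C1 - x


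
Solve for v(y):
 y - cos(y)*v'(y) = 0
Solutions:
 v(y) = C1 + Integral(y/cos(y), y)


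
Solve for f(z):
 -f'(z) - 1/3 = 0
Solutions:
 f(z) = C1 - z/3


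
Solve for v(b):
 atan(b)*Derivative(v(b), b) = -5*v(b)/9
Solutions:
 v(b) = C1*exp(-5*Integral(1/atan(b), b)/9)


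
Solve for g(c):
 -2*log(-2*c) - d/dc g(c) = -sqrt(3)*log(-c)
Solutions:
 g(c) = C1 + c*(-2 + sqrt(3))*log(-c) + c*(-sqrt(3) - 2*log(2) + 2)


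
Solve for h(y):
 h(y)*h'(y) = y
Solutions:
 h(y) = -sqrt(C1 + y^2)
 h(y) = sqrt(C1 + y^2)


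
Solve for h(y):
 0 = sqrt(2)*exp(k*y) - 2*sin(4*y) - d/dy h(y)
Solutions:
 h(y) = C1 + cos(4*y)/2 + sqrt(2)*exp(k*y)/k


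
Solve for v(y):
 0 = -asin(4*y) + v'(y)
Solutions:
 v(y) = C1 + y*asin(4*y) + sqrt(1 - 16*y^2)/4


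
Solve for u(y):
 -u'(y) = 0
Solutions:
 u(y) = C1


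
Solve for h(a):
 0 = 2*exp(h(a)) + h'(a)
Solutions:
 h(a) = log(1/(C1 + 2*a))


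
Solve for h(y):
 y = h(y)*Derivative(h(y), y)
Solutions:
 h(y) = -sqrt(C1 + y^2)
 h(y) = sqrt(C1 + y^2)


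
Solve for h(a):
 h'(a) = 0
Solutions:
 h(a) = C1


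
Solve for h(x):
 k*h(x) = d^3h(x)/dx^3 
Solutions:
 h(x) = C1*exp(k^(1/3)*x) + C2*exp(k^(1/3)*x*(-1 + sqrt(3)*I)/2) + C3*exp(-k^(1/3)*x*(1 + sqrt(3)*I)/2)


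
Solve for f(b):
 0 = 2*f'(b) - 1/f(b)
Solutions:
 f(b) = -sqrt(C1 + b)
 f(b) = sqrt(C1 + b)


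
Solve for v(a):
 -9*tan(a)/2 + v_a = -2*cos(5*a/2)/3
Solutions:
 v(a) = C1 - 9*log(cos(a))/2 - 4*sin(5*a/2)/15


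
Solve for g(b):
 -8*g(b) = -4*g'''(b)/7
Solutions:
 g(b) = C3*exp(14^(1/3)*b) + (C1*sin(14^(1/3)*sqrt(3)*b/2) + C2*cos(14^(1/3)*sqrt(3)*b/2))*exp(-14^(1/3)*b/2)


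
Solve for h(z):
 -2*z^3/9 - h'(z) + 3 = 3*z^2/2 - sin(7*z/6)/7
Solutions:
 h(z) = C1 - z^4/18 - z^3/2 + 3*z - 6*cos(7*z/6)/49


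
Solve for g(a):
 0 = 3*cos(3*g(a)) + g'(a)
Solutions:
 g(a) = -asin((C1 + exp(18*a))/(C1 - exp(18*a)))/3 + pi/3
 g(a) = asin((C1 + exp(18*a))/(C1 - exp(18*a)))/3


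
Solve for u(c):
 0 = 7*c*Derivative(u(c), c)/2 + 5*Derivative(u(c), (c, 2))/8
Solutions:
 u(c) = C1 + C2*erf(sqrt(70)*c/5)


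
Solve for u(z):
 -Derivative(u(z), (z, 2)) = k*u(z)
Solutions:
 u(z) = C1*exp(-z*sqrt(-k)) + C2*exp(z*sqrt(-k))


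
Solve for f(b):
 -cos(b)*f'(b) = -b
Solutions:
 f(b) = C1 + Integral(b/cos(b), b)


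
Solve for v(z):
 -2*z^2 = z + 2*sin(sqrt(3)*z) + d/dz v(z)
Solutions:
 v(z) = C1 - 2*z^3/3 - z^2/2 + 2*sqrt(3)*cos(sqrt(3)*z)/3


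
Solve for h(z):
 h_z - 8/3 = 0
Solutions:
 h(z) = C1 + 8*z/3


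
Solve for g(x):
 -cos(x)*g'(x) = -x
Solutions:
 g(x) = C1 + Integral(x/cos(x), x)


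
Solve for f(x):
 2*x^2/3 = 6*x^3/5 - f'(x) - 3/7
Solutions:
 f(x) = C1 + 3*x^4/10 - 2*x^3/9 - 3*x/7


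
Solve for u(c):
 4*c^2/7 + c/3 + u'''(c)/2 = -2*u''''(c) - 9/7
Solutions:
 u(c) = C1 + C2*c + C3*c^2 + C4*exp(-c/4) - 2*c^5/105 + 89*c^4/252 - 383*c^3/63


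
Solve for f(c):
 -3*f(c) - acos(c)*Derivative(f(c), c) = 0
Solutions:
 f(c) = C1*exp(-3*Integral(1/acos(c), c))


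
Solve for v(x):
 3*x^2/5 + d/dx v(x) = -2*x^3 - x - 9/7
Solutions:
 v(x) = C1 - x^4/2 - x^3/5 - x^2/2 - 9*x/7


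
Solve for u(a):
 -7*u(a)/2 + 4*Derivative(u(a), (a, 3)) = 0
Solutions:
 u(a) = C3*exp(7^(1/3)*a/2) + (C1*sin(sqrt(3)*7^(1/3)*a/4) + C2*cos(sqrt(3)*7^(1/3)*a/4))*exp(-7^(1/3)*a/4)


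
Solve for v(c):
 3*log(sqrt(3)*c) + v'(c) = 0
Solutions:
 v(c) = C1 - 3*c*log(c) - 3*c*log(3)/2 + 3*c


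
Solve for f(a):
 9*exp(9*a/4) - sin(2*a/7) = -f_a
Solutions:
 f(a) = C1 - 4*exp(9*a/4) - 7*cos(2*a/7)/2


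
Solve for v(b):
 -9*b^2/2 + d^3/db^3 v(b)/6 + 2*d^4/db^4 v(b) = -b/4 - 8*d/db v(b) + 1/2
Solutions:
 v(b) = C1 + C2*exp(b*(-2 + (432*sqrt(46657) + 93313)^(-1/3) + (432*sqrt(46657) + 93313)^(1/3))/72)*sin(sqrt(3)*b*(-(432*sqrt(46657) + 93313)^(1/3) + (432*sqrt(46657) + 93313)^(-1/3))/72) + C3*exp(b*(-2 + (432*sqrt(46657) + 93313)^(-1/3) + (432*sqrt(46657) + 93313)^(1/3))/72)*cos(sqrt(3)*b*(-(432*sqrt(46657) + 93313)^(1/3) + (432*sqrt(46657) + 93313)^(-1/3))/72) + C4*exp(-b*((432*sqrt(46657) + 93313)^(-1/3) + 1 + (432*sqrt(46657) + 93313)^(1/3))/36) + 3*b^3/16 - b^2/64 + 5*b/128


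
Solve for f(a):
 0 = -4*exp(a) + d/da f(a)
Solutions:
 f(a) = C1 + 4*exp(a)


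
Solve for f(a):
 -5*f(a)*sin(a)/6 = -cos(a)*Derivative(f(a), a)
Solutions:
 f(a) = C1/cos(a)^(5/6)


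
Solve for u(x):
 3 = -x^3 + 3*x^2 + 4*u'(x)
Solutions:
 u(x) = C1 + x^4/16 - x^3/4 + 3*x/4


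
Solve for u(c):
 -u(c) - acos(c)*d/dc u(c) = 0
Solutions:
 u(c) = C1*exp(-Integral(1/acos(c), c))


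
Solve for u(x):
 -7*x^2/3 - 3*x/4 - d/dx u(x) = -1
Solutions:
 u(x) = C1 - 7*x^3/9 - 3*x^2/8 + x


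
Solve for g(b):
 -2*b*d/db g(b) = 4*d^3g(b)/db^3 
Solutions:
 g(b) = C1 + Integral(C2*airyai(-2^(2/3)*b/2) + C3*airybi(-2^(2/3)*b/2), b)


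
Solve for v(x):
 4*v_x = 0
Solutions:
 v(x) = C1


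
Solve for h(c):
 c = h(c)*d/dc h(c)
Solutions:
 h(c) = -sqrt(C1 + c^2)
 h(c) = sqrt(C1 + c^2)


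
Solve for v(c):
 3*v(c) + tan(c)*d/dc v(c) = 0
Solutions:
 v(c) = C1/sin(c)^3


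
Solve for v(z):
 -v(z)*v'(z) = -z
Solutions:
 v(z) = -sqrt(C1 + z^2)
 v(z) = sqrt(C1 + z^2)


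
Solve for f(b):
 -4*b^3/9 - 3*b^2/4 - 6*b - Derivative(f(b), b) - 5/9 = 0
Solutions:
 f(b) = C1 - b^4/9 - b^3/4 - 3*b^2 - 5*b/9


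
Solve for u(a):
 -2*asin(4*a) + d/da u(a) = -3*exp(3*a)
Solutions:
 u(a) = C1 + 2*a*asin(4*a) + sqrt(1 - 16*a^2)/2 - exp(3*a)


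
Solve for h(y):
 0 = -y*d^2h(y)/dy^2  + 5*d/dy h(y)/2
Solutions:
 h(y) = C1 + C2*y^(7/2)


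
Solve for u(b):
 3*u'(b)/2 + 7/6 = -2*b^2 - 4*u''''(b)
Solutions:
 u(b) = C1 + C4*exp(-3^(1/3)*b/2) - 4*b^3/9 - 7*b/9 + (C2*sin(3^(5/6)*b/4) + C3*cos(3^(5/6)*b/4))*exp(3^(1/3)*b/4)


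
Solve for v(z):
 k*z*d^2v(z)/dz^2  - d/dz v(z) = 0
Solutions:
 v(z) = C1 + z^(((re(k) + 1)*re(k) + im(k)^2)/(re(k)^2 + im(k)^2))*(C2*sin(log(z)*Abs(im(k))/(re(k)^2 + im(k)^2)) + C3*cos(log(z)*im(k)/(re(k)^2 + im(k)^2)))


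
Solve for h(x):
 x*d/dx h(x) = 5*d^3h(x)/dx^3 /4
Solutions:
 h(x) = C1 + Integral(C2*airyai(10^(2/3)*x/5) + C3*airybi(10^(2/3)*x/5), x)


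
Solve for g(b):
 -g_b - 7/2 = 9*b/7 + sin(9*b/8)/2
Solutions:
 g(b) = C1 - 9*b^2/14 - 7*b/2 + 4*cos(9*b/8)/9


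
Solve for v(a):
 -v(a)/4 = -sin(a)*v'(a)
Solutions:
 v(a) = C1*(cos(a) - 1)^(1/8)/(cos(a) + 1)^(1/8)


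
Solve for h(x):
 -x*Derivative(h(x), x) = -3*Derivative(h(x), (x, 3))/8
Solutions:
 h(x) = C1 + Integral(C2*airyai(2*3^(2/3)*x/3) + C3*airybi(2*3^(2/3)*x/3), x)


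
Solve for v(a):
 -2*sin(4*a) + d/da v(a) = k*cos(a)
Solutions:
 v(a) = C1 + k*sin(a) - cos(4*a)/2


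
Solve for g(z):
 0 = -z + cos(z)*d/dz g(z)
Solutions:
 g(z) = C1 + Integral(z/cos(z), z)


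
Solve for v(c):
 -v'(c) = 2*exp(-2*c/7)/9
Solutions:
 v(c) = C1 + 7*exp(-2*c/7)/9


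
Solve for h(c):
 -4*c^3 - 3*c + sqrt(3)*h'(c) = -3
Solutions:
 h(c) = C1 + sqrt(3)*c^4/3 + sqrt(3)*c^2/2 - sqrt(3)*c


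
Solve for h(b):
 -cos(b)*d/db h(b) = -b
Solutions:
 h(b) = C1 + Integral(b/cos(b), b)


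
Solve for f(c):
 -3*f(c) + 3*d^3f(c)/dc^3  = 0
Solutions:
 f(c) = C3*exp(c) + (C1*sin(sqrt(3)*c/2) + C2*cos(sqrt(3)*c/2))*exp(-c/2)


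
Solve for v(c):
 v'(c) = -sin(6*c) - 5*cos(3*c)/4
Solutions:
 v(c) = C1 - 5*sin(3*c)/12 + cos(6*c)/6


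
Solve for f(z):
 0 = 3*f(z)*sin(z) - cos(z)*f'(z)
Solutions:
 f(z) = C1/cos(z)^3


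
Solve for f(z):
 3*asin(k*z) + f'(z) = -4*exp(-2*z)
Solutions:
 f(z) = C1 - Piecewise((3*z*asin(k*z) - 2*exp(-2*z) + 3*sqrt(-k^2*z^2 + 1)/k, Ne(k, 0)), (-2*exp(-2*z), True))


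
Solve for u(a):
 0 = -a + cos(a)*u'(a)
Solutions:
 u(a) = C1 + Integral(a/cos(a), a)


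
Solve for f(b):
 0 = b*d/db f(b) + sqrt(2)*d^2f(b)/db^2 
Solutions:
 f(b) = C1 + C2*erf(2^(1/4)*b/2)


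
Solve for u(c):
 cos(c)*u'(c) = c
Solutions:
 u(c) = C1 + Integral(c/cos(c), c)


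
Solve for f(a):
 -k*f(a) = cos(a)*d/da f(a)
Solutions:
 f(a) = C1*exp(k*(log(sin(a) - 1) - log(sin(a) + 1))/2)


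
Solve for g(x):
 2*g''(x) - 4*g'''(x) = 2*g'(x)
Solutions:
 g(x) = C1 + (C2*sin(sqrt(7)*x/4) + C3*cos(sqrt(7)*x/4))*exp(x/4)


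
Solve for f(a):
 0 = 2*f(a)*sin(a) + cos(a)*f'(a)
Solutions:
 f(a) = C1*cos(a)^2


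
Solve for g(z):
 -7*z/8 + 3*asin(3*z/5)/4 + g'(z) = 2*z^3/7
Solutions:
 g(z) = C1 + z^4/14 + 7*z^2/16 - 3*z*asin(3*z/5)/4 - sqrt(25 - 9*z^2)/4


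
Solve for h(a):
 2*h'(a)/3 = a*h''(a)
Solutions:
 h(a) = C1 + C2*a^(5/3)


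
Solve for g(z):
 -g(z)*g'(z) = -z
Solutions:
 g(z) = -sqrt(C1 + z^2)
 g(z) = sqrt(C1 + z^2)


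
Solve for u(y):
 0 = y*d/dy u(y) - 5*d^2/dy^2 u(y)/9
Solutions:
 u(y) = C1 + C2*erfi(3*sqrt(10)*y/10)


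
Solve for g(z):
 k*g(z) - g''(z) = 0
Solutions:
 g(z) = C1*exp(-sqrt(k)*z) + C2*exp(sqrt(k)*z)


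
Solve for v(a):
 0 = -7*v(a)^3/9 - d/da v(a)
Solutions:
 v(a) = -3*sqrt(2)*sqrt(-1/(C1 - 7*a))/2
 v(a) = 3*sqrt(2)*sqrt(-1/(C1 - 7*a))/2


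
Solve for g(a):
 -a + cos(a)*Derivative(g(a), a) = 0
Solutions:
 g(a) = C1 + Integral(a/cos(a), a)


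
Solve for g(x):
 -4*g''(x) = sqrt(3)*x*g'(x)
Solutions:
 g(x) = C1 + C2*erf(sqrt(2)*3^(1/4)*x/4)


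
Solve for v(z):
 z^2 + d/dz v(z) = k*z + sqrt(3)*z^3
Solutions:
 v(z) = C1 + k*z^2/2 + sqrt(3)*z^4/4 - z^3/3


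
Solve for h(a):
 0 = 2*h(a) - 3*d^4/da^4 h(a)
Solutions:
 h(a) = C1*exp(-2^(1/4)*3^(3/4)*a/3) + C2*exp(2^(1/4)*3^(3/4)*a/3) + C3*sin(2^(1/4)*3^(3/4)*a/3) + C4*cos(2^(1/4)*3^(3/4)*a/3)


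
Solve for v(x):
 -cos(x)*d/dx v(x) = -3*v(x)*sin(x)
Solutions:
 v(x) = C1/cos(x)^3


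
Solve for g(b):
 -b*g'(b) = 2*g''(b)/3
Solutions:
 g(b) = C1 + C2*erf(sqrt(3)*b/2)


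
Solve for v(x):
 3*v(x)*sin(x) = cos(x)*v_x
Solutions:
 v(x) = C1/cos(x)^3


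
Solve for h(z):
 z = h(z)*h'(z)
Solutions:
 h(z) = -sqrt(C1 + z^2)
 h(z) = sqrt(C1 + z^2)


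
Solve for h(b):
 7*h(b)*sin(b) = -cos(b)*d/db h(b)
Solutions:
 h(b) = C1*cos(b)^7


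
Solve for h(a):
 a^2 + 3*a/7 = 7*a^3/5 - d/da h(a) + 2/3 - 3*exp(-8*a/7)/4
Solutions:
 h(a) = C1 + 7*a^4/20 - a^3/3 - 3*a^2/14 + 2*a/3 + 21*exp(-8*a/7)/32


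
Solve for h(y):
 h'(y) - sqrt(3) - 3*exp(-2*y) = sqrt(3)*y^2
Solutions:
 h(y) = C1 + sqrt(3)*y^3/3 + sqrt(3)*y - 3*exp(-2*y)/2


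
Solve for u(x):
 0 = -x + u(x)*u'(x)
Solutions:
 u(x) = -sqrt(C1 + x^2)
 u(x) = sqrt(C1 + x^2)


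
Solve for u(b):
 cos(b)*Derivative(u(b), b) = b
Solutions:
 u(b) = C1 + Integral(b/cos(b), b)


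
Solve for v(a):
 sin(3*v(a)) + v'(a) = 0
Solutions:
 v(a) = -acos((-C1 - exp(6*a))/(C1 - exp(6*a)))/3 + 2*pi/3
 v(a) = acos((-C1 - exp(6*a))/(C1 - exp(6*a)))/3


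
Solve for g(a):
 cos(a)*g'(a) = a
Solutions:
 g(a) = C1 + Integral(a/cos(a), a)


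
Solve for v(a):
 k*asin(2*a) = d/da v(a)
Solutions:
 v(a) = C1 + k*(a*asin(2*a) + sqrt(1 - 4*a^2)/2)


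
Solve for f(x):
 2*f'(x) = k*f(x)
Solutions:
 f(x) = C1*exp(k*x/2)


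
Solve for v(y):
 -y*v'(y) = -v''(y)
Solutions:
 v(y) = C1 + C2*erfi(sqrt(2)*y/2)


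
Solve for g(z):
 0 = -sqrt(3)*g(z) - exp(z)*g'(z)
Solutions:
 g(z) = C1*exp(sqrt(3)*exp(-z))


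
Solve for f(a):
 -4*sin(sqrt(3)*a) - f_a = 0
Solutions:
 f(a) = C1 + 4*sqrt(3)*cos(sqrt(3)*a)/3


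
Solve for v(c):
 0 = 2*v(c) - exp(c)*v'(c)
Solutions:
 v(c) = C1*exp(-2*exp(-c))


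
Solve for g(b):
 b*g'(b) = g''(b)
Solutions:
 g(b) = C1 + C2*erfi(sqrt(2)*b/2)


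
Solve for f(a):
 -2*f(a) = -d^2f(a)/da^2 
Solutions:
 f(a) = C1*exp(-sqrt(2)*a) + C2*exp(sqrt(2)*a)


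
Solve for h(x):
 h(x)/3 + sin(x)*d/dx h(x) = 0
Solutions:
 h(x) = C1*(cos(x) + 1)^(1/6)/(cos(x) - 1)^(1/6)
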